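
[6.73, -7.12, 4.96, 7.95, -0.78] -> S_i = Random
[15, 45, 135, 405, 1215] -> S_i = 15*3^i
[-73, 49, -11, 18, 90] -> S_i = Random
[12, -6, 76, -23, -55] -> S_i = Random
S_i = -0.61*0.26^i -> [-0.61, -0.16, -0.04, -0.01, -0.0]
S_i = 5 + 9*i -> [5, 14, 23, 32, 41]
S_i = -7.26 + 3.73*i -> [-7.26, -3.53, 0.2, 3.93, 7.66]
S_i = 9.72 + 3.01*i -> [9.72, 12.73, 15.74, 18.75, 21.76]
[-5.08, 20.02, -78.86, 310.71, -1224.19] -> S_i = -5.08*(-3.94)^i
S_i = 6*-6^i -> [6, -36, 216, -1296, 7776]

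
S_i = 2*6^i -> [2, 12, 72, 432, 2592]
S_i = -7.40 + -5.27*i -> [-7.4, -12.67, -17.94, -23.21, -28.48]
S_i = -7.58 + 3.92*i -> [-7.58, -3.66, 0.26, 4.18, 8.1]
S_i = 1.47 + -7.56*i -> [1.47, -6.09, -13.65, -21.21, -28.77]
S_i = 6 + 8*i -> [6, 14, 22, 30, 38]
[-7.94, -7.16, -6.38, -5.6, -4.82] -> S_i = -7.94 + 0.78*i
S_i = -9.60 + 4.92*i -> [-9.6, -4.68, 0.24, 5.16, 10.08]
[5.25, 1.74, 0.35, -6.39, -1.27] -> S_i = Random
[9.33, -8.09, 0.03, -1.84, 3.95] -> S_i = Random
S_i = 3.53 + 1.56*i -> [3.53, 5.09, 6.65, 8.21, 9.77]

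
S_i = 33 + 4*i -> [33, 37, 41, 45, 49]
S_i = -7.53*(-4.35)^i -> [-7.53, 32.76, -142.49, 619.82, -2696.2]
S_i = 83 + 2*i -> [83, 85, 87, 89, 91]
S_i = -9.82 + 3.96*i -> [-9.82, -5.86, -1.9, 2.06, 6.02]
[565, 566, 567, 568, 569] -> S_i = 565 + 1*i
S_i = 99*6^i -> [99, 594, 3564, 21384, 128304]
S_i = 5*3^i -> [5, 15, 45, 135, 405]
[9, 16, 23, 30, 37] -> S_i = 9 + 7*i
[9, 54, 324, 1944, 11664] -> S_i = 9*6^i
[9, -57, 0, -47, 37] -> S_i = Random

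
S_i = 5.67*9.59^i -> [5.67, 54.38, 521.46, 5000.79, 47957.61]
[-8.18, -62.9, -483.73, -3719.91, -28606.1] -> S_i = -8.18*7.69^i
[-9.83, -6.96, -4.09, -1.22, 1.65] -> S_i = -9.83 + 2.87*i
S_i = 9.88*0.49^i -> [9.88, 4.84, 2.37, 1.16, 0.57]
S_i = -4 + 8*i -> [-4, 4, 12, 20, 28]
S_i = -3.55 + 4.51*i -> [-3.55, 0.96, 5.47, 9.98, 14.49]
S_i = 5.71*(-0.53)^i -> [5.71, -3.03, 1.6, -0.85, 0.45]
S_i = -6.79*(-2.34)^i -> [-6.79, 15.89, -37.18, 87.0, -203.58]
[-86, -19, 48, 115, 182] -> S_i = -86 + 67*i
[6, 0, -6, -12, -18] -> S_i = 6 + -6*i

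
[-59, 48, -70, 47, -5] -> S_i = Random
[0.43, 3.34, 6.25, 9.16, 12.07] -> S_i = 0.43 + 2.91*i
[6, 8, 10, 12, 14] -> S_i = 6 + 2*i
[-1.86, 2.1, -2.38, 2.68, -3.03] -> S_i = -1.86*(-1.13)^i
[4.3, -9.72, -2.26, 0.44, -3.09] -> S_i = Random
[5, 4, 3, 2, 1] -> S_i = 5 + -1*i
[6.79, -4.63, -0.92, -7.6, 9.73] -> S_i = Random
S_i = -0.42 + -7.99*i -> [-0.42, -8.41, -16.4, -24.39, -32.38]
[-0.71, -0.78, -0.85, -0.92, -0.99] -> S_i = -0.71 + -0.07*i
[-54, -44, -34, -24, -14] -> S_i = -54 + 10*i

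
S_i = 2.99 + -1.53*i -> [2.99, 1.46, -0.07, -1.6, -3.13]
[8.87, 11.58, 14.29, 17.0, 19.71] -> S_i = 8.87 + 2.71*i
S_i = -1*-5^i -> [-1, 5, -25, 125, -625]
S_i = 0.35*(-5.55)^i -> [0.35, -1.94, 10.78, -59.83, 332.08]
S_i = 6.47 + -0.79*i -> [6.47, 5.68, 4.89, 4.1, 3.31]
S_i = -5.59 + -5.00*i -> [-5.59, -10.59, -15.59, -20.59, -25.59]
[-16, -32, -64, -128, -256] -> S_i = -16*2^i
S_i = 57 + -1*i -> [57, 56, 55, 54, 53]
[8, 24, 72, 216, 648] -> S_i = 8*3^i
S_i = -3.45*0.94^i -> [-3.45, -3.24, -3.05, -2.87, -2.69]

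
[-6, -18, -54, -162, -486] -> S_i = -6*3^i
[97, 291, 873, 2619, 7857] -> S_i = 97*3^i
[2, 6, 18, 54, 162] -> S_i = 2*3^i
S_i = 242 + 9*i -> [242, 251, 260, 269, 278]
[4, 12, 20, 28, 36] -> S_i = 4 + 8*i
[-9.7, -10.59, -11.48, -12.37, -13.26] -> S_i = -9.70 + -0.89*i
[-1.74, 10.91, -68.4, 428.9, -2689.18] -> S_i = -1.74*(-6.27)^i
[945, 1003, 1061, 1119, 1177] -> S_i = 945 + 58*i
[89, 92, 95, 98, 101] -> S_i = 89 + 3*i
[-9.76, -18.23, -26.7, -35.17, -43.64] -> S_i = -9.76 + -8.47*i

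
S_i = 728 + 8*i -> [728, 736, 744, 752, 760]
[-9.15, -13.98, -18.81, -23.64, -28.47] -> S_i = -9.15 + -4.83*i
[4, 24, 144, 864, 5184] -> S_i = 4*6^i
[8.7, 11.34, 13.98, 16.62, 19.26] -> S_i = 8.70 + 2.64*i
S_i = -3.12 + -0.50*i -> [-3.12, -3.62, -4.12, -4.62, -5.12]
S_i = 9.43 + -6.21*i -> [9.43, 3.22, -2.99, -9.2, -15.41]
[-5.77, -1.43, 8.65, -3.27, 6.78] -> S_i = Random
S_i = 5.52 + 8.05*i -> [5.52, 13.57, 21.62, 29.67, 37.72]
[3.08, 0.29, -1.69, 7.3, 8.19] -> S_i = Random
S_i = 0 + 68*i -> [0, 68, 136, 204, 272]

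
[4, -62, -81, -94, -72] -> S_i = Random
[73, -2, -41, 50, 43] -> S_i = Random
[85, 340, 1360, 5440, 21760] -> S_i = 85*4^i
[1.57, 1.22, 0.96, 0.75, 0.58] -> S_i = 1.57*0.78^i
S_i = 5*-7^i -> [5, -35, 245, -1715, 12005]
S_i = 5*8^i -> [5, 40, 320, 2560, 20480]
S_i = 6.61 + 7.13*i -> [6.61, 13.74, 20.87, 28.0, 35.13]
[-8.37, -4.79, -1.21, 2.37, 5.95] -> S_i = -8.37 + 3.58*i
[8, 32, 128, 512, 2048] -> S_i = 8*4^i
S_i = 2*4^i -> [2, 8, 32, 128, 512]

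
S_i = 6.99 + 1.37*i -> [6.99, 8.36, 9.73, 11.1, 12.47]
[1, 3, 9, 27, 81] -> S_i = 1*3^i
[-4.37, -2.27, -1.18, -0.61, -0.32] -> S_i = -4.37*0.52^i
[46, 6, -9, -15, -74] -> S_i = Random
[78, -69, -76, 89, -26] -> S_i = Random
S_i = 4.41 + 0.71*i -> [4.41, 5.12, 5.83, 6.54, 7.25]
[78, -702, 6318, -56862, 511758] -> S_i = 78*-9^i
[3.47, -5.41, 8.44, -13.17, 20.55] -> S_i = 3.47*(-1.56)^i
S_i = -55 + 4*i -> [-55, -51, -47, -43, -39]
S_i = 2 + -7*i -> [2, -5, -12, -19, -26]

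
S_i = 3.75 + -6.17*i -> [3.75, -2.42, -8.59, -14.76, -20.93]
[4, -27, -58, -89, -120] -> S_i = 4 + -31*i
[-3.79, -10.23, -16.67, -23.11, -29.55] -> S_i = -3.79 + -6.44*i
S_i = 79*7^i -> [79, 553, 3871, 27097, 189679]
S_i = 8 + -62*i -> [8, -54, -116, -178, -240]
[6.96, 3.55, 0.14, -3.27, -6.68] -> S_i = 6.96 + -3.41*i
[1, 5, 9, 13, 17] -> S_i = 1 + 4*i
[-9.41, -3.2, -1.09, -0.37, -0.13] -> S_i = -9.41*0.34^i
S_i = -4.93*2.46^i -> [-4.93, -12.13, -29.83, -73.39, -180.55]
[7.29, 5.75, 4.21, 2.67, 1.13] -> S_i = 7.29 + -1.54*i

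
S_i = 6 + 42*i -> [6, 48, 90, 132, 174]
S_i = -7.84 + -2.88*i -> [-7.84, -10.72, -13.6, -16.48, -19.36]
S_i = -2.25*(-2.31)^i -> [-2.25, 5.2, -12.01, 27.73, -64.07]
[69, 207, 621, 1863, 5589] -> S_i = 69*3^i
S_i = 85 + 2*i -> [85, 87, 89, 91, 93]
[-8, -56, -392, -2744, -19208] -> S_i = -8*7^i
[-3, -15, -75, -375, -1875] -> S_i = -3*5^i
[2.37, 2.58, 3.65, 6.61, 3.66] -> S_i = Random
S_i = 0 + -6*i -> [0, -6, -12, -18, -24]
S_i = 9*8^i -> [9, 72, 576, 4608, 36864]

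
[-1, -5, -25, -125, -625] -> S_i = -1*5^i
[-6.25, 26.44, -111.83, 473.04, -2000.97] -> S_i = -6.25*(-4.23)^i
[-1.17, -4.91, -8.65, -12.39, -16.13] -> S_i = -1.17 + -3.74*i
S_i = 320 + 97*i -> [320, 417, 514, 611, 708]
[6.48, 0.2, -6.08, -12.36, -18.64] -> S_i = 6.48 + -6.28*i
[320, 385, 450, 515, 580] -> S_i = 320 + 65*i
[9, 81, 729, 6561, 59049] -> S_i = 9*9^i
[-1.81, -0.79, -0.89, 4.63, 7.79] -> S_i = Random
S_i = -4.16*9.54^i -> [-4.16, -39.69, -378.61, -3611.92, -34457.74]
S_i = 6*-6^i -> [6, -36, 216, -1296, 7776]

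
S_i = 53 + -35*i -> [53, 18, -17, -52, -87]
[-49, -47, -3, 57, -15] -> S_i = Random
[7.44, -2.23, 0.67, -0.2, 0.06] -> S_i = 7.44*(-0.30)^i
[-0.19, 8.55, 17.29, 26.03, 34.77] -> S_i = -0.19 + 8.74*i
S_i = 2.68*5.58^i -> [2.68, 14.95, 83.45, 465.63, 2598.19]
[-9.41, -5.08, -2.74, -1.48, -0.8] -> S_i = -9.41*0.54^i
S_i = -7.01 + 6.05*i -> [-7.01, -0.96, 5.09, 11.14, 17.19]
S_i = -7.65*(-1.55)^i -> [-7.65, 11.86, -18.38, 28.49, -44.16]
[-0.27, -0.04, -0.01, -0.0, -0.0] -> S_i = -0.27*0.16^i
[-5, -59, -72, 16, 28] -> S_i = Random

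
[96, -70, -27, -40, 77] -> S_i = Random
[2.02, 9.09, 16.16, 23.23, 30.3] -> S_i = 2.02 + 7.07*i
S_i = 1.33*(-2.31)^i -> [1.33, -3.07, 7.1, -16.39, 37.87]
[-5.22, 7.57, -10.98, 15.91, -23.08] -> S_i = -5.22*(-1.45)^i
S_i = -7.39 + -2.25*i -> [-7.39, -9.64, -11.89, -14.14, -16.39]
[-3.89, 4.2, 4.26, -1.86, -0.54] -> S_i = Random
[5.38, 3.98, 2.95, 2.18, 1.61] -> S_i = 5.38*0.74^i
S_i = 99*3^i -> [99, 297, 891, 2673, 8019]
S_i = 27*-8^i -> [27, -216, 1728, -13824, 110592]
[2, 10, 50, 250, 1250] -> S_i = 2*5^i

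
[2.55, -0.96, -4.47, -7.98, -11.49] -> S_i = 2.55 + -3.51*i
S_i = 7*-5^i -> [7, -35, 175, -875, 4375]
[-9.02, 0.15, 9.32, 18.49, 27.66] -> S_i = -9.02 + 9.17*i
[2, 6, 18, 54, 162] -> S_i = 2*3^i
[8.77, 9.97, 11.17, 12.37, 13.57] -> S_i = 8.77 + 1.20*i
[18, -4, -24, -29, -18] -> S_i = Random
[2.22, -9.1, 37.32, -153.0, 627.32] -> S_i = 2.22*(-4.10)^i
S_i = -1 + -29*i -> [-1, -30, -59, -88, -117]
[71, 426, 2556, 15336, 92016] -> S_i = 71*6^i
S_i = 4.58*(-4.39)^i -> [4.58, -20.11, 88.27, -387.49, 1701.08]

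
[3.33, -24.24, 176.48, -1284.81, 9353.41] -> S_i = 3.33*(-7.28)^i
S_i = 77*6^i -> [77, 462, 2772, 16632, 99792]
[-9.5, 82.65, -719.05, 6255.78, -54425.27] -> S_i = -9.50*(-8.70)^i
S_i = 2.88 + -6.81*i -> [2.88, -3.93, -10.74, -17.55, -24.36]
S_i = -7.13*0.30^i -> [-7.13, -2.14, -0.64, -0.19, -0.06]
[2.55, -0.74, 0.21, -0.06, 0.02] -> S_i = 2.55*(-0.29)^i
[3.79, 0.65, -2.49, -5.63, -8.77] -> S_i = 3.79 + -3.14*i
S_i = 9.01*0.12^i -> [9.01, 1.08, 0.13, 0.02, 0.0]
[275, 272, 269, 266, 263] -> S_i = 275 + -3*i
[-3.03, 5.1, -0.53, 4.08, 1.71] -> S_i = Random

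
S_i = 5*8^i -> [5, 40, 320, 2560, 20480]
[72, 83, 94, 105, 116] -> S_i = 72 + 11*i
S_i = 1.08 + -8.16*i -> [1.08, -7.08, -15.24, -23.4, -31.56]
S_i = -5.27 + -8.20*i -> [-5.27, -13.47, -21.67, -29.87, -38.07]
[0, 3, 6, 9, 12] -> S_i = 0 + 3*i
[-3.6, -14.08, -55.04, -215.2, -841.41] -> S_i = -3.60*3.91^i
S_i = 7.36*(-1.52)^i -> [7.36, -11.19, 17.0, -25.85, 39.29]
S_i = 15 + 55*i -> [15, 70, 125, 180, 235]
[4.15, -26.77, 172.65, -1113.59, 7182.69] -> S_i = 4.15*(-6.45)^i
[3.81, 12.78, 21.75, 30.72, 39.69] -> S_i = 3.81 + 8.97*i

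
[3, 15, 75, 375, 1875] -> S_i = 3*5^i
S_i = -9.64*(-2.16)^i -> [-9.64, 20.82, -44.98, 97.15, -209.84]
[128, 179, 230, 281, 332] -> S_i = 128 + 51*i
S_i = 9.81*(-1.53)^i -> [9.81, -15.01, 22.96, -35.14, 53.76]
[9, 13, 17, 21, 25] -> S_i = 9 + 4*i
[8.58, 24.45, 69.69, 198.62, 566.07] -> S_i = 8.58*2.85^i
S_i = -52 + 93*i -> [-52, 41, 134, 227, 320]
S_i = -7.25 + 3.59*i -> [-7.25, -3.66, -0.07, 3.52, 7.11]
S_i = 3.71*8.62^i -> [3.71, 31.98, 275.67, 2376.27, 20483.44]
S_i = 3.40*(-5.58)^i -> [3.4, -18.97, 105.86, -590.72, 3296.22]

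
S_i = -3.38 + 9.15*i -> [-3.38, 5.77, 14.92, 24.07, 33.22]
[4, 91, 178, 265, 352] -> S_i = 4 + 87*i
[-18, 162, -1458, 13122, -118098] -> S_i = -18*-9^i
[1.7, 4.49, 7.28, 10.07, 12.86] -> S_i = 1.70 + 2.79*i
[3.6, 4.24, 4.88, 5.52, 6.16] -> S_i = 3.60 + 0.64*i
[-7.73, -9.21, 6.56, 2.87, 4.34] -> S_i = Random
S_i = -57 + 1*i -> [-57, -56, -55, -54, -53]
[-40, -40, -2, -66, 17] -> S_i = Random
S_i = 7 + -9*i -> [7, -2, -11, -20, -29]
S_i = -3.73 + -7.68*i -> [-3.73, -11.41, -19.09, -26.77, -34.45]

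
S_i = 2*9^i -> [2, 18, 162, 1458, 13122]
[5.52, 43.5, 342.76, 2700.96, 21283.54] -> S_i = 5.52*7.88^i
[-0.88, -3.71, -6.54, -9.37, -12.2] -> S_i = -0.88 + -2.83*i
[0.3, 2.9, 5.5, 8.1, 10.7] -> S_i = 0.30 + 2.60*i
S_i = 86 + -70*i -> [86, 16, -54, -124, -194]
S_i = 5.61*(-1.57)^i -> [5.61, -8.81, 13.83, -21.71, 34.08]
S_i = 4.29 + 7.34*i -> [4.29, 11.63, 18.97, 26.31, 33.65]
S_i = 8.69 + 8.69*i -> [8.69, 17.38, 26.07, 34.76, 43.45]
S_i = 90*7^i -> [90, 630, 4410, 30870, 216090]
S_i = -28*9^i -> [-28, -252, -2268, -20412, -183708]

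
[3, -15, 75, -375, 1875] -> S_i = 3*-5^i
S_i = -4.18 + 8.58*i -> [-4.18, 4.4, 12.98, 21.56, 30.14]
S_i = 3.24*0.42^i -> [3.24, 1.36, 0.57, 0.24, 0.1]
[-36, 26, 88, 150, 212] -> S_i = -36 + 62*i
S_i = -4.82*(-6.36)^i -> [-4.82, 30.66, -194.97, 1239.99, -7886.34]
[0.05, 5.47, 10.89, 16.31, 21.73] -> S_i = 0.05 + 5.42*i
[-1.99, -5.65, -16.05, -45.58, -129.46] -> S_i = -1.99*2.84^i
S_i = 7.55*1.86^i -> [7.55, 14.04, 26.12, 48.58, 90.36]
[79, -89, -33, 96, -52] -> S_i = Random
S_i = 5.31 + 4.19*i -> [5.31, 9.5, 13.69, 17.88, 22.07]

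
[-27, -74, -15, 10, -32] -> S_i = Random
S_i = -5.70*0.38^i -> [-5.7, -2.17, -0.82, -0.31, -0.12]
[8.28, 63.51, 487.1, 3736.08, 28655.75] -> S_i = 8.28*7.67^i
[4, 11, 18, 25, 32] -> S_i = 4 + 7*i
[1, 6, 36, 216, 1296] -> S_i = 1*6^i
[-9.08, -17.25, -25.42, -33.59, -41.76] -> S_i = -9.08 + -8.17*i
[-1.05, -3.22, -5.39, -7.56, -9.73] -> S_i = -1.05 + -2.17*i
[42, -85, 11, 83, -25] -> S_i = Random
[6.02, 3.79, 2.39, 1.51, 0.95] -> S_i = 6.02*0.63^i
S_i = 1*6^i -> [1, 6, 36, 216, 1296]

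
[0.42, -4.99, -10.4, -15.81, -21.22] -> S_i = 0.42 + -5.41*i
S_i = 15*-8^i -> [15, -120, 960, -7680, 61440]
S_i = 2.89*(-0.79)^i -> [2.89, -2.28, 1.8, -1.42, 1.13]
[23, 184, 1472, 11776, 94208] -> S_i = 23*8^i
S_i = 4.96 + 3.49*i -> [4.96, 8.45, 11.94, 15.43, 18.92]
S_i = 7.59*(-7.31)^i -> [7.59, -55.48, 405.58, -2964.79, 21672.61]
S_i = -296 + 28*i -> [-296, -268, -240, -212, -184]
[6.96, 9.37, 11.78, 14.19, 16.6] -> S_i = 6.96 + 2.41*i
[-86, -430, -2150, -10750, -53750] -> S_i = -86*5^i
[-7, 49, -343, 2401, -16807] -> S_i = -7*-7^i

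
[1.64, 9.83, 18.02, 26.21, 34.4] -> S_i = 1.64 + 8.19*i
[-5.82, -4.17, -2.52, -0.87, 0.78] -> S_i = -5.82 + 1.65*i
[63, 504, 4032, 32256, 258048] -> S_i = 63*8^i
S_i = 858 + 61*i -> [858, 919, 980, 1041, 1102]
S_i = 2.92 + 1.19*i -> [2.92, 4.11, 5.3, 6.49, 7.68]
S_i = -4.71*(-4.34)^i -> [-4.71, 20.44, -88.72, 385.03, -1671.01]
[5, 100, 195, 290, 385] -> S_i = 5 + 95*i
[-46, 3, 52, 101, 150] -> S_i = -46 + 49*i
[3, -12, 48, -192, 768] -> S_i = 3*-4^i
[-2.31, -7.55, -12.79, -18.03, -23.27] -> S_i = -2.31 + -5.24*i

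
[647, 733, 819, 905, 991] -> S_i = 647 + 86*i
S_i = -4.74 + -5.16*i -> [-4.74, -9.9, -15.06, -20.22, -25.38]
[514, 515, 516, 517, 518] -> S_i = 514 + 1*i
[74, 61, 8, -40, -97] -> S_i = Random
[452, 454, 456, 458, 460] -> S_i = 452 + 2*i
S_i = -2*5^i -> [-2, -10, -50, -250, -1250]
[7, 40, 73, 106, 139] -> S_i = 7 + 33*i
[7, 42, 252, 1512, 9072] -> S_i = 7*6^i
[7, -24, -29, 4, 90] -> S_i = Random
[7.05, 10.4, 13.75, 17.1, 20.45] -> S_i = 7.05 + 3.35*i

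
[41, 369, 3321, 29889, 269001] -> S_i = 41*9^i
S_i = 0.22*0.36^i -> [0.22, 0.08, 0.03, 0.01, 0.0]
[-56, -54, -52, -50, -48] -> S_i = -56 + 2*i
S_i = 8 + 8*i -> [8, 16, 24, 32, 40]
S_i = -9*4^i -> [-9, -36, -144, -576, -2304]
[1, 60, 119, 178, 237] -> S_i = 1 + 59*i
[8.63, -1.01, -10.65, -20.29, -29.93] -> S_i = 8.63 + -9.64*i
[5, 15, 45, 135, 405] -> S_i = 5*3^i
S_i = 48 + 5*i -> [48, 53, 58, 63, 68]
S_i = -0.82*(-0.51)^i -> [-0.82, 0.42, -0.21, 0.11, -0.06]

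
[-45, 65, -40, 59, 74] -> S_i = Random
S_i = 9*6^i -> [9, 54, 324, 1944, 11664]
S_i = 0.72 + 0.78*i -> [0.72, 1.5, 2.28, 3.06, 3.84]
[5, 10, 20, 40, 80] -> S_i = 5*2^i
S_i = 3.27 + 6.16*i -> [3.27, 9.43, 15.59, 21.75, 27.91]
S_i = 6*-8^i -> [6, -48, 384, -3072, 24576]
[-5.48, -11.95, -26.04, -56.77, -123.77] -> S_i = -5.48*2.18^i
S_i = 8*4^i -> [8, 32, 128, 512, 2048]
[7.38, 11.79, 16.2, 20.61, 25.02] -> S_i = 7.38 + 4.41*i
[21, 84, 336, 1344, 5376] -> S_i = 21*4^i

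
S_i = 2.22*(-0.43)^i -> [2.22, -0.95, 0.41, -0.18, 0.08]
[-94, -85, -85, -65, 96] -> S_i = Random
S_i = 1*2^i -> [1, 2, 4, 8, 16]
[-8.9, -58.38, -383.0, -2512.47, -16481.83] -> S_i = -8.90*6.56^i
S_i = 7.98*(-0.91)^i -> [7.98, -7.26, 6.61, -6.01, 5.47]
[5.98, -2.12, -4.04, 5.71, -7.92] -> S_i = Random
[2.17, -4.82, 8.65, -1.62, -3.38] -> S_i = Random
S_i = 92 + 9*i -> [92, 101, 110, 119, 128]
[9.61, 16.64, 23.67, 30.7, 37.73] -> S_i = 9.61 + 7.03*i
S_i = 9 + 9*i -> [9, 18, 27, 36, 45]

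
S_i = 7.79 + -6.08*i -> [7.79, 1.71, -4.37, -10.45, -16.53]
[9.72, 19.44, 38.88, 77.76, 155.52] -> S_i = 9.72*2.00^i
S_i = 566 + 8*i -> [566, 574, 582, 590, 598]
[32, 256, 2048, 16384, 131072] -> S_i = 32*8^i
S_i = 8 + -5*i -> [8, 3, -2, -7, -12]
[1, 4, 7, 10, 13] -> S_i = 1 + 3*i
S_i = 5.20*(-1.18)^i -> [5.2, -6.14, 7.24, -8.54, 10.08]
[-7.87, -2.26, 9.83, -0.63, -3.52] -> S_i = Random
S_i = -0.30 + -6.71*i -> [-0.3, -7.01, -13.72, -20.43, -27.14]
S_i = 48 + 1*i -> [48, 49, 50, 51, 52]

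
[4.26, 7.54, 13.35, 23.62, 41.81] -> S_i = 4.26*1.77^i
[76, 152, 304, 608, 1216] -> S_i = 76*2^i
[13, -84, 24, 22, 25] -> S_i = Random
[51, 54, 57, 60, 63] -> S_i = 51 + 3*i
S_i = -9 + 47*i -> [-9, 38, 85, 132, 179]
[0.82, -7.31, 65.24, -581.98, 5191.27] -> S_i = 0.82*(-8.92)^i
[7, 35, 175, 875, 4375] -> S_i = 7*5^i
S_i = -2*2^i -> [-2, -4, -8, -16, -32]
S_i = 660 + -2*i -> [660, 658, 656, 654, 652]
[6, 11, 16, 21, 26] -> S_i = 6 + 5*i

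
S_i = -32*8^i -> [-32, -256, -2048, -16384, -131072]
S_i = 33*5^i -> [33, 165, 825, 4125, 20625]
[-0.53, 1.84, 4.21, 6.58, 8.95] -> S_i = -0.53 + 2.37*i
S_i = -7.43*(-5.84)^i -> [-7.43, 43.39, -253.4, 1479.88, -8642.52]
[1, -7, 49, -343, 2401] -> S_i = 1*-7^i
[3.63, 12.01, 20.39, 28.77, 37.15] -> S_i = 3.63 + 8.38*i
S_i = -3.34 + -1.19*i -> [-3.34, -4.53, -5.72, -6.91, -8.1]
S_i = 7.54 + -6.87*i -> [7.54, 0.67, -6.2, -13.07, -19.94]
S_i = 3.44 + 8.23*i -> [3.44, 11.67, 19.9, 28.13, 36.36]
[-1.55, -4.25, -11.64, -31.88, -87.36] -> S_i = -1.55*2.74^i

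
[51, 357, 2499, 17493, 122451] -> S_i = 51*7^i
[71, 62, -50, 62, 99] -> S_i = Random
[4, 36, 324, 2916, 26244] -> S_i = 4*9^i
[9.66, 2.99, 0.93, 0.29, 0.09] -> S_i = 9.66*0.31^i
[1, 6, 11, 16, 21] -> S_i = 1 + 5*i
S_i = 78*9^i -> [78, 702, 6318, 56862, 511758]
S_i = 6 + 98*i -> [6, 104, 202, 300, 398]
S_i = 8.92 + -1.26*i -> [8.92, 7.66, 6.4, 5.14, 3.88]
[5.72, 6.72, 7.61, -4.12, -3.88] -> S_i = Random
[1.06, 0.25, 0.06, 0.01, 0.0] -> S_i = 1.06*0.24^i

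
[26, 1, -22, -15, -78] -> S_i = Random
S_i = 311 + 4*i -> [311, 315, 319, 323, 327]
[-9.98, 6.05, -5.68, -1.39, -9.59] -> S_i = Random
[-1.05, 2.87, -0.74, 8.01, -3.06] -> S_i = Random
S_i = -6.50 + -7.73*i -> [-6.5, -14.23, -21.96, -29.69, -37.42]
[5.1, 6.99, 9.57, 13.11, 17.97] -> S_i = 5.10*1.37^i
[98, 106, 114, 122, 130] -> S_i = 98 + 8*i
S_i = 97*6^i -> [97, 582, 3492, 20952, 125712]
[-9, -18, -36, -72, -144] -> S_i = -9*2^i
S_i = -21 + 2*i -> [-21, -19, -17, -15, -13]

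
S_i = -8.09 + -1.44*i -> [-8.09, -9.53, -10.97, -12.41, -13.85]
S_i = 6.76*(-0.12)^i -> [6.76, -0.81, 0.1, -0.01, 0.0]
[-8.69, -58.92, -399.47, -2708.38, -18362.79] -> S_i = -8.69*6.78^i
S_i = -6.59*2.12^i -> [-6.59, -13.97, -29.62, -62.79, -133.12]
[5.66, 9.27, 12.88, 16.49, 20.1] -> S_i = 5.66 + 3.61*i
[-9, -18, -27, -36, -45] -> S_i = -9 + -9*i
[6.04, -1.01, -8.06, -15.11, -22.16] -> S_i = 6.04 + -7.05*i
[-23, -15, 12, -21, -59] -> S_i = Random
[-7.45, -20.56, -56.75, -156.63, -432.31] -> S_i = -7.45*2.76^i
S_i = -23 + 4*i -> [-23, -19, -15, -11, -7]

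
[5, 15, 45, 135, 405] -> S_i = 5*3^i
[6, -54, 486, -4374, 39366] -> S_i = 6*-9^i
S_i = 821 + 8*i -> [821, 829, 837, 845, 853]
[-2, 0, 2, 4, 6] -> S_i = -2 + 2*i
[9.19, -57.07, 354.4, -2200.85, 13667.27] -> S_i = 9.19*(-6.21)^i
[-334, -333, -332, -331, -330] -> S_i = -334 + 1*i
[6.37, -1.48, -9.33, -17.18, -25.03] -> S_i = 6.37 + -7.85*i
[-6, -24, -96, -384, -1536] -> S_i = -6*4^i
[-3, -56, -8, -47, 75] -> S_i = Random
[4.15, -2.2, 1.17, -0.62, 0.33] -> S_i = 4.15*(-0.53)^i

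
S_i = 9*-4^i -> [9, -36, 144, -576, 2304]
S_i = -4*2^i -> [-4, -8, -16, -32, -64]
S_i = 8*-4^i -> [8, -32, 128, -512, 2048]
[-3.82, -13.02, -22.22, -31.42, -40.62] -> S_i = -3.82 + -9.20*i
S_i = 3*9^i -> [3, 27, 243, 2187, 19683]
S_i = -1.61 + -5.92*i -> [-1.61, -7.53, -13.45, -19.37, -25.29]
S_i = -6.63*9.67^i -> [-6.63, -64.11, -619.96, -5995.05, -57972.15]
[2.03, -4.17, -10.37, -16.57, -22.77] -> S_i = 2.03 + -6.20*i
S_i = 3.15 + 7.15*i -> [3.15, 10.3, 17.45, 24.6, 31.75]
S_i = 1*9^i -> [1, 9, 81, 729, 6561]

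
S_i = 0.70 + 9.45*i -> [0.7, 10.15, 19.6, 29.05, 38.5]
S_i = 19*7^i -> [19, 133, 931, 6517, 45619]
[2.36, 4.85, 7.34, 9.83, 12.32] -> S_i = 2.36 + 2.49*i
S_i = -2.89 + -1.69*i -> [-2.89, -4.58, -6.27, -7.96, -9.65]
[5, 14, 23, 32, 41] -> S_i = 5 + 9*i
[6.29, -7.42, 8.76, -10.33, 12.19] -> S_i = 6.29*(-1.18)^i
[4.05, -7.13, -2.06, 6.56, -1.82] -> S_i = Random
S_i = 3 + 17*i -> [3, 20, 37, 54, 71]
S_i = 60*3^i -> [60, 180, 540, 1620, 4860]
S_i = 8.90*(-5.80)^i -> [8.9, -51.62, 299.4, -1736.5, 10071.68]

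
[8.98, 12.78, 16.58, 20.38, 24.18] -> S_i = 8.98 + 3.80*i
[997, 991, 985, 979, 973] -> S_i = 997 + -6*i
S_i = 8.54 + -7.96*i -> [8.54, 0.58, -7.38, -15.34, -23.3]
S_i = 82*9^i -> [82, 738, 6642, 59778, 538002]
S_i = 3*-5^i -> [3, -15, 75, -375, 1875]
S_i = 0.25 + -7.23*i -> [0.25, -6.98, -14.21, -21.44, -28.67]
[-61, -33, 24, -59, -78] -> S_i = Random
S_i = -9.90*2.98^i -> [-9.9, -29.5, -87.92, -261.99, -780.73]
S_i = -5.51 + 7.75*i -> [-5.51, 2.24, 9.99, 17.74, 25.49]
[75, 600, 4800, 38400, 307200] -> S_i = 75*8^i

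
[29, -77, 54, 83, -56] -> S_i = Random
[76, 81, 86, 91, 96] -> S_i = 76 + 5*i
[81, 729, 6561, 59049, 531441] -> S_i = 81*9^i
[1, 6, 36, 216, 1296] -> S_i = 1*6^i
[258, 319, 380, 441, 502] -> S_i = 258 + 61*i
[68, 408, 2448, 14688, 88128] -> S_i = 68*6^i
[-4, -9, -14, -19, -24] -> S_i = -4 + -5*i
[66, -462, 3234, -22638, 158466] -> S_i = 66*-7^i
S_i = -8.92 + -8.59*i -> [-8.92, -17.51, -26.1, -34.69, -43.28]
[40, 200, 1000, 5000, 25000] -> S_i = 40*5^i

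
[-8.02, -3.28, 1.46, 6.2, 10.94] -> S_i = -8.02 + 4.74*i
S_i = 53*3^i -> [53, 159, 477, 1431, 4293]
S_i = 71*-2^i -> [71, -142, 284, -568, 1136]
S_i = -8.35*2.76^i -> [-8.35, -23.05, -63.61, -175.56, -484.53]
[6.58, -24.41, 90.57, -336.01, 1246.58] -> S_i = 6.58*(-3.71)^i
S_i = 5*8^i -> [5, 40, 320, 2560, 20480]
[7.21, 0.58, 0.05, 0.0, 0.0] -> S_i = 7.21*0.08^i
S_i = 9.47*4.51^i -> [9.47, 42.71, 192.62, 868.72, 3917.93]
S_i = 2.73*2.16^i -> [2.73, 5.9, 12.74, 27.51, 59.43]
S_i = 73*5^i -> [73, 365, 1825, 9125, 45625]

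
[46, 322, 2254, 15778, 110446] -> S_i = 46*7^i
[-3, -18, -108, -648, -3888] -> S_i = -3*6^i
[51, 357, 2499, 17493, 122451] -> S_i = 51*7^i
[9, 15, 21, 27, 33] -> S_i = 9 + 6*i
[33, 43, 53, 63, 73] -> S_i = 33 + 10*i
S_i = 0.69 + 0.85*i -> [0.69, 1.54, 2.39, 3.24, 4.09]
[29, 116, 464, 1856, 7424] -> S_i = 29*4^i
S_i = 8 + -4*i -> [8, 4, 0, -4, -8]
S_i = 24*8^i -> [24, 192, 1536, 12288, 98304]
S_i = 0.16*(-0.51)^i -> [0.16, -0.08, 0.04, -0.02, 0.01]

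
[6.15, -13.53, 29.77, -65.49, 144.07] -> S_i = 6.15*(-2.20)^i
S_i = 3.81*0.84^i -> [3.81, 3.2, 2.69, 2.26, 1.9]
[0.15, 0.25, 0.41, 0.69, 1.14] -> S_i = 0.15*1.66^i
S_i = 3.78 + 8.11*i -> [3.78, 11.89, 20.0, 28.11, 36.22]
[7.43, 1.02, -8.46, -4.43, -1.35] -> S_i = Random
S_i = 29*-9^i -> [29, -261, 2349, -21141, 190269]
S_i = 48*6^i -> [48, 288, 1728, 10368, 62208]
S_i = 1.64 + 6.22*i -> [1.64, 7.86, 14.08, 20.3, 26.52]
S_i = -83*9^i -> [-83, -747, -6723, -60507, -544563]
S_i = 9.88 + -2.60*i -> [9.88, 7.28, 4.68, 2.08, -0.52]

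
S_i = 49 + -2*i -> [49, 47, 45, 43, 41]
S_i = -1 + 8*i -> [-1, 7, 15, 23, 31]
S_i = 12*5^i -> [12, 60, 300, 1500, 7500]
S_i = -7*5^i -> [-7, -35, -175, -875, -4375]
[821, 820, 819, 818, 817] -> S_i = 821 + -1*i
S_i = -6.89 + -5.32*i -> [-6.89, -12.21, -17.53, -22.85, -28.17]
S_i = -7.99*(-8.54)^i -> [-7.99, 68.23, -582.72, 4976.46, -42498.96]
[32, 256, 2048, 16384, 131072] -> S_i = 32*8^i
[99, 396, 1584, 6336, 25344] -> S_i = 99*4^i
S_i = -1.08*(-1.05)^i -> [-1.08, 1.13, -1.19, 1.25, -1.31]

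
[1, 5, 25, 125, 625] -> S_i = 1*5^i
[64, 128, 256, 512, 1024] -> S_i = 64*2^i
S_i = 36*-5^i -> [36, -180, 900, -4500, 22500]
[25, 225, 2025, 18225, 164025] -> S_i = 25*9^i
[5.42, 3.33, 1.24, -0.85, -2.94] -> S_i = 5.42 + -2.09*i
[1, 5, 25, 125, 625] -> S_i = 1*5^i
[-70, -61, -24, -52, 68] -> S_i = Random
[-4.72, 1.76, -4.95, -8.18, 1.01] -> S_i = Random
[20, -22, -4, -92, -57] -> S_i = Random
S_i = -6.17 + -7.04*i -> [-6.17, -13.21, -20.25, -27.29, -34.33]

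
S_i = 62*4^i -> [62, 248, 992, 3968, 15872]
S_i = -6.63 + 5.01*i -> [-6.63, -1.62, 3.39, 8.4, 13.41]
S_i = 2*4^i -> [2, 8, 32, 128, 512]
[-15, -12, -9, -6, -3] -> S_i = -15 + 3*i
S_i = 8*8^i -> [8, 64, 512, 4096, 32768]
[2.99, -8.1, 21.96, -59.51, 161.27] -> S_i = 2.99*(-2.71)^i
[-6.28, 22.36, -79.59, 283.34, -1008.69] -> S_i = -6.28*(-3.56)^i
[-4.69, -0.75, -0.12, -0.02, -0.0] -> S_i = -4.69*0.16^i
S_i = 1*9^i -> [1, 9, 81, 729, 6561]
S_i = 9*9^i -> [9, 81, 729, 6561, 59049]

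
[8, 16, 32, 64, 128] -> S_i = 8*2^i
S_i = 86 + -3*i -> [86, 83, 80, 77, 74]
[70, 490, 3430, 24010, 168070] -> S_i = 70*7^i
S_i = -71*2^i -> [-71, -142, -284, -568, -1136]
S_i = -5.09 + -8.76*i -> [-5.09, -13.85, -22.61, -31.37, -40.13]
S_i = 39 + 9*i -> [39, 48, 57, 66, 75]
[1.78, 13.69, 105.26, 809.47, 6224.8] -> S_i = 1.78*7.69^i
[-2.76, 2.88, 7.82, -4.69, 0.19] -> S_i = Random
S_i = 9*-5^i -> [9, -45, 225, -1125, 5625]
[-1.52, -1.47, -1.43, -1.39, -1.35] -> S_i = -1.52*0.97^i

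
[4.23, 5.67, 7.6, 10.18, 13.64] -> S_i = 4.23*1.34^i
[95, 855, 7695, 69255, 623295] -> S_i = 95*9^i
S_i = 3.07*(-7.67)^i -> [3.07, -23.55, 180.6, -1385.24, 10624.78]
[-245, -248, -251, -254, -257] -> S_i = -245 + -3*i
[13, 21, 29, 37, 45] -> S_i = 13 + 8*i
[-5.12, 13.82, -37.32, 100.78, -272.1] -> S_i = -5.12*(-2.70)^i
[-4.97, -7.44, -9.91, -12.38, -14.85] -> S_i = -4.97 + -2.47*i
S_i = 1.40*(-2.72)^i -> [1.4, -3.81, 10.36, -28.17, 76.63]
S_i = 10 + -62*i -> [10, -52, -114, -176, -238]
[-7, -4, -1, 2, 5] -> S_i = -7 + 3*i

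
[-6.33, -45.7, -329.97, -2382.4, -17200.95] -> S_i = -6.33*7.22^i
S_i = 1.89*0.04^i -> [1.89, 0.08, 0.0, 0.0, 0.0]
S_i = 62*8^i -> [62, 496, 3968, 31744, 253952]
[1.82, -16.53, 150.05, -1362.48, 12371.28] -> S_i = 1.82*(-9.08)^i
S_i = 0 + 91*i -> [0, 91, 182, 273, 364]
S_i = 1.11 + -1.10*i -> [1.11, 0.01, -1.09, -2.19, -3.29]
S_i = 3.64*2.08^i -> [3.64, 7.57, 15.75, 32.76, 68.13]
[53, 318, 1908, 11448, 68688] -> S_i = 53*6^i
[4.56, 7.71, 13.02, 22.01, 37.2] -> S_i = 4.56*1.69^i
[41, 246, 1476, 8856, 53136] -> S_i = 41*6^i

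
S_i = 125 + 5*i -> [125, 130, 135, 140, 145]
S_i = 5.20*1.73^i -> [5.2, 9.0, 15.56, 26.92, 46.58]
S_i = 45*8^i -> [45, 360, 2880, 23040, 184320]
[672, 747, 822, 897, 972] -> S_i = 672 + 75*i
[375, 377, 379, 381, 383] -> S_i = 375 + 2*i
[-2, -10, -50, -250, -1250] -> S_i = -2*5^i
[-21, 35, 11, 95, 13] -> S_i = Random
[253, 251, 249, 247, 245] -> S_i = 253 + -2*i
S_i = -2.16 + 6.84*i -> [-2.16, 4.68, 11.52, 18.36, 25.2]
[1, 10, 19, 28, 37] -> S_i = 1 + 9*i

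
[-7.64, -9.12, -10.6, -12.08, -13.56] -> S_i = -7.64 + -1.48*i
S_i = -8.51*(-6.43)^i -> [-8.51, 54.72, -351.85, 2262.36, -14547.0]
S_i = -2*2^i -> [-2, -4, -8, -16, -32]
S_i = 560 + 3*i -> [560, 563, 566, 569, 572]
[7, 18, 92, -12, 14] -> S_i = Random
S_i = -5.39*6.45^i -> [-5.39, -34.77, -224.24, -1446.33, -9328.84]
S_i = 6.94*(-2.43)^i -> [6.94, -16.86, 40.98, -99.58, 241.98]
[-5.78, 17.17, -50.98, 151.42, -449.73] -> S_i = -5.78*(-2.97)^i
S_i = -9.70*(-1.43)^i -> [-9.7, 13.87, -19.84, 28.36, -40.56]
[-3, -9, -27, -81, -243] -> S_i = -3*3^i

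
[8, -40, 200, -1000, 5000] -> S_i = 8*-5^i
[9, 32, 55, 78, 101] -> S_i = 9 + 23*i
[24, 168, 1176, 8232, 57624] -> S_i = 24*7^i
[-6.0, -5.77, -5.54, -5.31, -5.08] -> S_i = -6.00 + 0.23*i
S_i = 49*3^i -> [49, 147, 441, 1323, 3969]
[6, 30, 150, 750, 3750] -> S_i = 6*5^i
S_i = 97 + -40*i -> [97, 57, 17, -23, -63]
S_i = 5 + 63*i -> [5, 68, 131, 194, 257]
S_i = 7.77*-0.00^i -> [7.77, -0.0, 0.0, -0.0, 0.0]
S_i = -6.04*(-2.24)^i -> [-6.04, 13.53, -30.31, 67.89, -152.06]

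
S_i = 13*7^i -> [13, 91, 637, 4459, 31213]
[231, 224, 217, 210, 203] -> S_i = 231 + -7*i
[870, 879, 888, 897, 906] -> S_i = 870 + 9*i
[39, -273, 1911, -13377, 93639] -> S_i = 39*-7^i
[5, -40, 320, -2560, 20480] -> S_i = 5*-8^i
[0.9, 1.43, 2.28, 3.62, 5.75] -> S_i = 0.90*1.59^i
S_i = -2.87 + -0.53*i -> [-2.87, -3.4, -3.93, -4.46, -4.99]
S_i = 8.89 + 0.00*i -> [8.89, 8.89, 8.89, 8.89, 8.89]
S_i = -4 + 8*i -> [-4, 4, 12, 20, 28]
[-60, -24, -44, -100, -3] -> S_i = Random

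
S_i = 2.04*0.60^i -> [2.04, 1.22, 0.73, 0.44, 0.26]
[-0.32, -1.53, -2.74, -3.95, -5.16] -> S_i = -0.32 + -1.21*i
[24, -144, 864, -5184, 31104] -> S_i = 24*-6^i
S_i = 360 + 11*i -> [360, 371, 382, 393, 404]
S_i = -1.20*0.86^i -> [-1.2, -1.03, -0.89, -0.76, -0.66]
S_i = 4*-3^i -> [4, -12, 36, -108, 324]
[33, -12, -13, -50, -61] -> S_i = Random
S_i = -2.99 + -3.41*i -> [-2.99, -6.4, -9.81, -13.22, -16.63]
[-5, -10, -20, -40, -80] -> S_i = -5*2^i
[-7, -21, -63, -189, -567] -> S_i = -7*3^i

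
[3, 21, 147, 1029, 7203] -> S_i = 3*7^i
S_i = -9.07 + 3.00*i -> [-9.07, -6.07, -3.07, -0.07, 2.93]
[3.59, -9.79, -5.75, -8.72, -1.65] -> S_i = Random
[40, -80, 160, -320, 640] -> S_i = 40*-2^i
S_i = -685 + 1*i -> [-685, -684, -683, -682, -681]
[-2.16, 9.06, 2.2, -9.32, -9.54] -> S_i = Random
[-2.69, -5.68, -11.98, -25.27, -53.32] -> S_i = -2.69*2.11^i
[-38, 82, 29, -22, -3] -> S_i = Random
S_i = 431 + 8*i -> [431, 439, 447, 455, 463]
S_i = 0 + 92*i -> [0, 92, 184, 276, 368]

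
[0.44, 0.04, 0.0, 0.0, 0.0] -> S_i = 0.44*0.09^i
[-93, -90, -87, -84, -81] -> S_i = -93 + 3*i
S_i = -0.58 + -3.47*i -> [-0.58, -4.05, -7.52, -10.99, -14.46]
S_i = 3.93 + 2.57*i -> [3.93, 6.5, 9.07, 11.64, 14.21]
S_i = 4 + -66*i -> [4, -62, -128, -194, -260]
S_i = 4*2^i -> [4, 8, 16, 32, 64]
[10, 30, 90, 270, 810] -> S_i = 10*3^i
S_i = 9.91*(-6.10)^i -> [9.91, -60.45, 368.75, -2249.38, 13721.23]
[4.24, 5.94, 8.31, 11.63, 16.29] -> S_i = 4.24*1.40^i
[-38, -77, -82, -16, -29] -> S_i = Random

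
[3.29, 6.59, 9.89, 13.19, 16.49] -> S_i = 3.29 + 3.30*i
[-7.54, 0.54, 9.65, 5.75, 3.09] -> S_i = Random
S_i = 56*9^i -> [56, 504, 4536, 40824, 367416]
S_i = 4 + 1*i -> [4, 5, 6, 7, 8]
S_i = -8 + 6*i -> [-8, -2, 4, 10, 16]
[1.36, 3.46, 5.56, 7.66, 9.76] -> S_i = 1.36 + 2.10*i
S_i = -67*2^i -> [-67, -134, -268, -536, -1072]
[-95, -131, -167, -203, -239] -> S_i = -95 + -36*i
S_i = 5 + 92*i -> [5, 97, 189, 281, 373]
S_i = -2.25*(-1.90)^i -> [-2.25, 4.27, -8.12, 15.43, -29.32]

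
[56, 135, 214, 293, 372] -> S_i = 56 + 79*i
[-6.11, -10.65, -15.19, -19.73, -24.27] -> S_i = -6.11 + -4.54*i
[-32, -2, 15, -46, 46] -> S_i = Random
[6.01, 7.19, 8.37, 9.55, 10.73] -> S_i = 6.01 + 1.18*i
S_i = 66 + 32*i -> [66, 98, 130, 162, 194]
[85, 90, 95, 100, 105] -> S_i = 85 + 5*i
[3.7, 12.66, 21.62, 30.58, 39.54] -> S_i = 3.70 + 8.96*i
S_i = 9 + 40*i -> [9, 49, 89, 129, 169]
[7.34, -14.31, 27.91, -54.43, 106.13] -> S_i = 7.34*(-1.95)^i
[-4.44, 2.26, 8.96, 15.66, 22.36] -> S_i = -4.44 + 6.70*i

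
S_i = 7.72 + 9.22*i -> [7.72, 16.94, 26.16, 35.38, 44.6]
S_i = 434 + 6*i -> [434, 440, 446, 452, 458]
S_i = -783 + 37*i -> [-783, -746, -709, -672, -635]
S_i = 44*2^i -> [44, 88, 176, 352, 704]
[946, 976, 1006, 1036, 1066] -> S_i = 946 + 30*i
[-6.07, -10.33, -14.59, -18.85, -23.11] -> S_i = -6.07 + -4.26*i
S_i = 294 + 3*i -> [294, 297, 300, 303, 306]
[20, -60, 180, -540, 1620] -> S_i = 20*-3^i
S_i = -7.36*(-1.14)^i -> [-7.36, 8.39, -9.57, 10.9, -12.43]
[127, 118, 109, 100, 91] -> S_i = 127 + -9*i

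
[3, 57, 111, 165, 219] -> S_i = 3 + 54*i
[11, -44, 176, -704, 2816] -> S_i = 11*-4^i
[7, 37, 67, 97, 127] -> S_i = 7 + 30*i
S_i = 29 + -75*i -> [29, -46, -121, -196, -271]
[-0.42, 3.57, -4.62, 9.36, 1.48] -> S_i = Random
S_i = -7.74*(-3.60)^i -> [-7.74, 27.86, -100.31, 361.12, -1300.02]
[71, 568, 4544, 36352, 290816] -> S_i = 71*8^i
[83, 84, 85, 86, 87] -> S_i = 83 + 1*i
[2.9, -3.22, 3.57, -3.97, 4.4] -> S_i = 2.90*(-1.11)^i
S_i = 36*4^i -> [36, 144, 576, 2304, 9216]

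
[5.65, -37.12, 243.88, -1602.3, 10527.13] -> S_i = 5.65*(-6.57)^i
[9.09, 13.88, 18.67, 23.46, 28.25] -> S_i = 9.09 + 4.79*i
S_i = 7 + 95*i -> [7, 102, 197, 292, 387]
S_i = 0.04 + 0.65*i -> [0.04, 0.69, 1.34, 1.99, 2.64]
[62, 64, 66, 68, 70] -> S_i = 62 + 2*i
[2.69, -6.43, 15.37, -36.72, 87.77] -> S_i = 2.69*(-2.39)^i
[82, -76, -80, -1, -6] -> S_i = Random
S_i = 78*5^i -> [78, 390, 1950, 9750, 48750]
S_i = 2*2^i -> [2, 4, 8, 16, 32]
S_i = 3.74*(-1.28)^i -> [3.74, -4.79, 6.13, -7.84, 10.04]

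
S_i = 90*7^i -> [90, 630, 4410, 30870, 216090]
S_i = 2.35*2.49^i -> [2.35, 5.85, 14.57, 36.28, 90.34]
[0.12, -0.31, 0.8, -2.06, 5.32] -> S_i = 0.12*(-2.58)^i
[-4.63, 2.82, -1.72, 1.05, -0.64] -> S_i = -4.63*(-0.61)^i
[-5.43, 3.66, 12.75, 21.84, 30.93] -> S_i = -5.43 + 9.09*i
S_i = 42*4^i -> [42, 168, 672, 2688, 10752]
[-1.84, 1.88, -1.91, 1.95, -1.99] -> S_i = -1.84*(-1.02)^i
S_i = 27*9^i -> [27, 243, 2187, 19683, 177147]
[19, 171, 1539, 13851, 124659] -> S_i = 19*9^i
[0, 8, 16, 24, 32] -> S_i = 0 + 8*i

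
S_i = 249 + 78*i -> [249, 327, 405, 483, 561]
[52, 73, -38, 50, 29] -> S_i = Random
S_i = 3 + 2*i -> [3, 5, 7, 9, 11]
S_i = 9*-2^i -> [9, -18, 36, -72, 144]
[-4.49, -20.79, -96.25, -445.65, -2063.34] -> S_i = -4.49*4.63^i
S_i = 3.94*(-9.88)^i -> [3.94, -38.93, 384.6, -3799.86, 37542.57]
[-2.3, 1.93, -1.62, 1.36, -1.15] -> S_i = -2.30*(-0.84)^i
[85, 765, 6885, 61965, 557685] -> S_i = 85*9^i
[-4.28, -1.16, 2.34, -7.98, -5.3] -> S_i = Random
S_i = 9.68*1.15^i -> [9.68, 11.13, 12.8, 14.72, 16.93]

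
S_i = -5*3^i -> [-5, -15, -45, -135, -405]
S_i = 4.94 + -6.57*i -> [4.94, -1.63, -8.2, -14.77, -21.34]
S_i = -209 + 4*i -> [-209, -205, -201, -197, -193]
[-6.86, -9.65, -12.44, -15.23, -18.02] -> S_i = -6.86 + -2.79*i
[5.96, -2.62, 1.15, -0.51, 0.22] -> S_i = 5.96*(-0.44)^i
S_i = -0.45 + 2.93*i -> [-0.45, 2.48, 5.41, 8.34, 11.27]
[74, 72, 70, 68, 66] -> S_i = 74 + -2*i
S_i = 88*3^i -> [88, 264, 792, 2376, 7128]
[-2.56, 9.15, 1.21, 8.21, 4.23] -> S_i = Random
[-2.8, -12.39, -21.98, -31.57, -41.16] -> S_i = -2.80 + -9.59*i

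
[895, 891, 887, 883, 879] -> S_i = 895 + -4*i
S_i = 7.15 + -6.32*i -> [7.15, 0.83, -5.49, -11.81, -18.13]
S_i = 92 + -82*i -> [92, 10, -72, -154, -236]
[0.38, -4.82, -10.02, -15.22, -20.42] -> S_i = 0.38 + -5.20*i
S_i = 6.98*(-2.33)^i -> [6.98, -16.26, 37.89, -88.29, 205.72]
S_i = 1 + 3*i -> [1, 4, 7, 10, 13]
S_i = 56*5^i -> [56, 280, 1400, 7000, 35000]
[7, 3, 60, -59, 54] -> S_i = Random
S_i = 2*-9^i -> [2, -18, 162, -1458, 13122]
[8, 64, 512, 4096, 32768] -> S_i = 8*8^i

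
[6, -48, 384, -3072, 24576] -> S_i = 6*-8^i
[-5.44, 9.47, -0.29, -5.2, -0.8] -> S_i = Random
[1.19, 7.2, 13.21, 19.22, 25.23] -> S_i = 1.19 + 6.01*i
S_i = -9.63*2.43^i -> [-9.63, -23.4, -56.86, -138.18, -335.78]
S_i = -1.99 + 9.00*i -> [-1.99, 7.01, 16.01, 25.01, 34.01]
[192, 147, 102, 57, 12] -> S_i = 192 + -45*i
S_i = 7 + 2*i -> [7, 9, 11, 13, 15]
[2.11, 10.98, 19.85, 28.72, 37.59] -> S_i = 2.11 + 8.87*i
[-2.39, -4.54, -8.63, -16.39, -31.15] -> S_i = -2.39*1.90^i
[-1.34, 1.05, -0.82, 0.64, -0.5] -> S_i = -1.34*(-0.78)^i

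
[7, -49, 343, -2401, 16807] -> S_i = 7*-7^i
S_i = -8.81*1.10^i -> [-8.81, -9.69, -10.66, -11.73, -12.9]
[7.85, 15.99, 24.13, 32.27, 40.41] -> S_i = 7.85 + 8.14*i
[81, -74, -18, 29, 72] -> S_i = Random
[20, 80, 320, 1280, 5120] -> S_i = 20*4^i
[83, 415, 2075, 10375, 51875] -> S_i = 83*5^i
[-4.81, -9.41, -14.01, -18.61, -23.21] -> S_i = -4.81 + -4.60*i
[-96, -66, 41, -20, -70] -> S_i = Random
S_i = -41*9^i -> [-41, -369, -3321, -29889, -269001]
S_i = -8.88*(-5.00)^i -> [-8.88, 44.4, -222.0, 1110.0, -5550.0]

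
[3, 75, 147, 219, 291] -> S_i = 3 + 72*i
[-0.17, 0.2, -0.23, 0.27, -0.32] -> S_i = -0.17*(-1.17)^i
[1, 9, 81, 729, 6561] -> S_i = 1*9^i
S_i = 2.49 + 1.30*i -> [2.49, 3.79, 5.09, 6.39, 7.69]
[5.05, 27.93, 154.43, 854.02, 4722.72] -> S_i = 5.05*5.53^i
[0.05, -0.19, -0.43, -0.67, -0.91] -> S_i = 0.05 + -0.24*i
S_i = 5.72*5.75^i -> [5.72, 32.89, 189.12, 1087.43, 6252.7]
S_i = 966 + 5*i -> [966, 971, 976, 981, 986]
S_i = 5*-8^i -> [5, -40, 320, -2560, 20480]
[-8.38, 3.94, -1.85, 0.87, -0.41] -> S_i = -8.38*(-0.47)^i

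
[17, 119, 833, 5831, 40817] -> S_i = 17*7^i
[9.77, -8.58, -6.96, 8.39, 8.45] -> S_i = Random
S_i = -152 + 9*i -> [-152, -143, -134, -125, -116]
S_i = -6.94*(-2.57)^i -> [-6.94, 17.84, -45.84, 117.8, -302.76]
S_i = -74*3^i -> [-74, -222, -666, -1998, -5994]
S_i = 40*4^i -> [40, 160, 640, 2560, 10240]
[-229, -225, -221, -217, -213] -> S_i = -229 + 4*i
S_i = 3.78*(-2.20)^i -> [3.78, -8.32, 18.3, -40.25, 88.55]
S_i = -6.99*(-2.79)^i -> [-6.99, 19.5, -54.41, 151.81, -423.54]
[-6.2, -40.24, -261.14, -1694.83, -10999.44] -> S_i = -6.20*6.49^i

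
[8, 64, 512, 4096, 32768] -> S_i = 8*8^i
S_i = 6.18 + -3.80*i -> [6.18, 2.38, -1.42, -5.22, -9.02]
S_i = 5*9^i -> [5, 45, 405, 3645, 32805]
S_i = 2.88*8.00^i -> [2.88, 23.04, 184.32, 1474.56, 11796.48]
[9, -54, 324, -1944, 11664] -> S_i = 9*-6^i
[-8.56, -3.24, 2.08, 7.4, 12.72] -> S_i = -8.56 + 5.32*i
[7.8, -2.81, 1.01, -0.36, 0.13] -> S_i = 7.80*(-0.36)^i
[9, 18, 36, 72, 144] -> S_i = 9*2^i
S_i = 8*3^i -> [8, 24, 72, 216, 648]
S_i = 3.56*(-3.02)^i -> [3.56, -10.75, 32.47, -98.06, 296.13]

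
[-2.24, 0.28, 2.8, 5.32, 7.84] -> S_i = -2.24 + 2.52*i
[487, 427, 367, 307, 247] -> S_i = 487 + -60*i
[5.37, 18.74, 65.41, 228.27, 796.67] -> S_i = 5.37*3.49^i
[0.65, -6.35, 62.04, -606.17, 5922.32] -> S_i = 0.65*(-9.77)^i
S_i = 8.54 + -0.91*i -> [8.54, 7.63, 6.72, 5.81, 4.9]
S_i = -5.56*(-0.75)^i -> [-5.56, 4.17, -3.13, 2.35, -1.76]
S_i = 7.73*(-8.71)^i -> [7.73, -67.33, 586.43, -5107.8, 44488.95]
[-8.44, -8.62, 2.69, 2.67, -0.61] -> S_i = Random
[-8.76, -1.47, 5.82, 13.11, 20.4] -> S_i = -8.76 + 7.29*i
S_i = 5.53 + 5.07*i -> [5.53, 10.6, 15.67, 20.74, 25.81]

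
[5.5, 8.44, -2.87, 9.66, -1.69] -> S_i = Random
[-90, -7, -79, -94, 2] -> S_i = Random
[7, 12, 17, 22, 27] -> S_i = 7 + 5*i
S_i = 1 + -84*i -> [1, -83, -167, -251, -335]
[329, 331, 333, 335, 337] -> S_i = 329 + 2*i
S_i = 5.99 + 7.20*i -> [5.99, 13.19, 20.39, 27.59, 34.79]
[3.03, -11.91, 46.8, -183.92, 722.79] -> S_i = 3.03*(-3.93)^i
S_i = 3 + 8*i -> [3, 11, 19, 27, 35]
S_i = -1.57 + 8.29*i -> [-1.57, 6.72, 15.01, 23.3, 31.59]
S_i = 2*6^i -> [2, 12, 72, 432, 2592]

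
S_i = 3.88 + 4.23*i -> [3.88, 8.11, 12.34, 16.57, 20.8]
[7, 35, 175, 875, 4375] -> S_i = 7*5^i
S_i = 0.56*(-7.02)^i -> [0.56, -3.93, 27.6, -193.73, 1359.99]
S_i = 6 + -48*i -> [6, -42, -90, -138, -186]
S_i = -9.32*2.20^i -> [-9.32, -20.5, -45.11, -99.24, -218.33]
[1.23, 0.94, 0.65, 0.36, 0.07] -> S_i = 1.23 + -0.29*i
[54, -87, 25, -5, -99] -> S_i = Random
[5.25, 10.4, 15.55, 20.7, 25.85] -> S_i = 5.25 + 5.15*i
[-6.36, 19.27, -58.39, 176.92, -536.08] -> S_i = -6.36*(-3.03)^i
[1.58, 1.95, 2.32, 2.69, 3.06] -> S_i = 1.58 + 0.37*i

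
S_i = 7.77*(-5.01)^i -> [7.77, -38.93, 195.03, -977.09, 4895.22]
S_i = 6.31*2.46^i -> [6.31, 15.52, 38.19, 93.94, 231.08]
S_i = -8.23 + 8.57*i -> [-8.23, 0.34, 8.91, 17.48, 26.05]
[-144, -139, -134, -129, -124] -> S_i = -144 + 5*i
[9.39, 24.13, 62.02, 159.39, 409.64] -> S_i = 9.39*2.57^i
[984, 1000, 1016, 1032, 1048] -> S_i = 984 + 16*i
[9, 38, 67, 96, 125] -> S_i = 9 + 29*i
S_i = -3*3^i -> [-3, -9, -27, -81, -243]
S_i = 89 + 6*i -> [89, 95, 101, 107, 113]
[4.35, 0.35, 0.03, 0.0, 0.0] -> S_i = 4.35*0.08^i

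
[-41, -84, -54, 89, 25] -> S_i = Random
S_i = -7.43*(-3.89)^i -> [-7.43, 28.9, -112.43, 437.36, -1701.32]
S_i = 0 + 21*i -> [0, 21, 42, 63, 84]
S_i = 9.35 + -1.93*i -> [9.35, 7.42, 5.49, 3.56, 1.63]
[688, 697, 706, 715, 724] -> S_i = 688 + 9*i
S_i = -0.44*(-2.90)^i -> [-0.44, 1.28, -3.7, 10.73, -31.12]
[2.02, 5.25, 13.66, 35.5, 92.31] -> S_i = 2.02*2.60^i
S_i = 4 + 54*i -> [4, 58, 112, 166, 220]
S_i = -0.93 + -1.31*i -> [-0.93, -2.24, -3.55, -4.86, -6.17]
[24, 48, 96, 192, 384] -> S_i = 24*2^i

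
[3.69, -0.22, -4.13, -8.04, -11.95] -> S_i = 3.69 + -3.91*i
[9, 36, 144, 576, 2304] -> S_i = 9*4^i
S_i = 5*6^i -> [5, 30, 180, 1080, 6480]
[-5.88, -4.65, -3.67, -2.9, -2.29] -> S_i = -5.88*0.79^i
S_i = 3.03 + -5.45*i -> [3.03, -2.42, -7.87, -13.32, -18.77]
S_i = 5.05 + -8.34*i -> [5.05, -3.29, -11.63, -19.97, -28.31]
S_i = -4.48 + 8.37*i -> [-4.48, 3.89, 12.26, 20.63, 29.0]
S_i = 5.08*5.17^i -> [5.08, 26.26, 135.78, 702.0, 3629.33]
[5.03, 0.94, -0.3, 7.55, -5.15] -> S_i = Random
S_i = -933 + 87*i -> [-933, -846, -759, -672, -585]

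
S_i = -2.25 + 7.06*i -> [-2.25, 4.81, 11.87, 18.93, 25.99]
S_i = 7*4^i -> [7, 28, 112, 448, 1792]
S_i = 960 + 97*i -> [960, 1057, 1154, 1251, 1348]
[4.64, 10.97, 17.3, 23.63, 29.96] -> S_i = 4.64 + 6.33*i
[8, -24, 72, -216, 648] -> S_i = 8*-3^i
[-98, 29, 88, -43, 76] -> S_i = Random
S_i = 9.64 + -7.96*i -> [9.64, 1.68, -6.28, -14.24, -22.2]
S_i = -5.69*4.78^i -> [-5.69, -27.2, -130.01, -621.44, -2970.46]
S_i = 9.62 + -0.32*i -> [9.62, 9.3, 8.98, 8.66, 8.34]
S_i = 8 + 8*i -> [8, 16, 24, 32, 40]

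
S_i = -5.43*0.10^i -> [-5.43, -0.54, -0.05, -0.01, -0.0]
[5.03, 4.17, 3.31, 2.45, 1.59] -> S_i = 5.03 + -0.86*i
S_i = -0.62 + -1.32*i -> [-0.62, -1.94, -3.26, -4.58, -5.9]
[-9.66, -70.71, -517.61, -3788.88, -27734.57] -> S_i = -9.66*7.32^i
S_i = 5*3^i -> [5, 15, 45, 135, 405]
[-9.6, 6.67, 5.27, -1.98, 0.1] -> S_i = Random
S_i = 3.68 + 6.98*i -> [3.68, 10.66, 17.64, 24.62, 31.6]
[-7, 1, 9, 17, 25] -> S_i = -7 + 8*i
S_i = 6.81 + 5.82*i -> [6.81, 12.63, 18.45, 24.27, 30.09]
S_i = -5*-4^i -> [-5, 20, -80, 320, -1280]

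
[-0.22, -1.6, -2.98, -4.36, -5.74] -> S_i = -0.22 + -1.38*i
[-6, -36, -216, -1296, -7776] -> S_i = -6*6^i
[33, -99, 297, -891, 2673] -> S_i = 33*-3^i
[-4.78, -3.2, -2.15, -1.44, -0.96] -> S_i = -4.78*0.67^i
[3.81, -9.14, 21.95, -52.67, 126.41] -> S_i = 3.81*(-2.40)^i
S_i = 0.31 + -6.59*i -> [0.31, -6.28, -12.87, -19.46, -26.05]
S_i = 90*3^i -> [90, 270, 810, 2430, 7290]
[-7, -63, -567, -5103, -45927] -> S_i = -7*9^i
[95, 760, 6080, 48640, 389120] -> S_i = 95*8^i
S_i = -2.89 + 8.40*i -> [-2.89, 5.51, 13.91, 22.31, 30.71]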